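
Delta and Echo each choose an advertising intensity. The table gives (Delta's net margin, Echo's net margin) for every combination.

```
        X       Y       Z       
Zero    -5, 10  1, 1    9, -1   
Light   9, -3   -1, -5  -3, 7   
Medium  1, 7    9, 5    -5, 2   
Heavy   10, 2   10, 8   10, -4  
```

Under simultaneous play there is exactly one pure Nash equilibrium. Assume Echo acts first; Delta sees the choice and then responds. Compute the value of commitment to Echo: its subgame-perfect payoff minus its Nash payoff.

Work backward from Delta's decision.
- X: Delta compares -5, 9, 1, 10 and picks Heavy; Echo would get 2.
- Y: Delta compares 1, -1, 9, 10 and picks Heavy; Echo would get 8.
- Z: Delta compares 9, -3, -5, 10 and picks Heavy; Echo would get -4.
Maximizing over 2, 8, -4, Echo chooses Y. Subgame-perfect outcome: (Heavy, Y) with payoffs (10, 8).
For the simultaneous game, intersect best replies.
Delta's best replies: X→Heavy; Y→Heavy; Z→Heavy.
Echo's best replies: Zero→X; Light→Z; Medium→X; Heavy→Y.
The unique mutual best reply is (Heavy, Y), giving (10, 8).
Echo's commitment gain: 8 − 8 = 0.

0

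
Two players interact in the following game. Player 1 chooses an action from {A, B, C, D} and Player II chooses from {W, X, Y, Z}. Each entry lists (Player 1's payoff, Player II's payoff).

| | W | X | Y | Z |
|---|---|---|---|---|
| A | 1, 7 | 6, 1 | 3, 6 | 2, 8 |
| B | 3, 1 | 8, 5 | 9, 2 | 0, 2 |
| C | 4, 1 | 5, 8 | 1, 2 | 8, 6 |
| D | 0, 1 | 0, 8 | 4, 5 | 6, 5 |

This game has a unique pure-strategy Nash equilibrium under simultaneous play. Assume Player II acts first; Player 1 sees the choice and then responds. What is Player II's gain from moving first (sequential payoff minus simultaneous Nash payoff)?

1

Solve by backward induction (Player II leads).
- W: Player 1 compares 1, 3, 4, 0 and picks C; Player II would get 1.
- X: Player 1 compares 6, 8, 5, 0 and picks B; Player II would get 5.
- Y: Player 1 compares 3, 9, 1, 4 and picks B; Player II would get 2.
- Z: Player 1 compares 2, 0, 8, 6 and picks C; Player II would get 6.
Maximizing over 1, 5, 2, 6, Player II chooses Z. Subgame-perfect outcome: (C, Z) with payoffs (8, 6).
Now find the simultaneous Nash equilibrium.
Player 1's best replies: W→C; X→B; Y→B; Z→C.
Player II's best replies: A→Z; B→X; C→X; D→X.
The unique mutual best reply is (B, X), giving (8, 5).
Player II's commitment gain: 6 − 5 = 1.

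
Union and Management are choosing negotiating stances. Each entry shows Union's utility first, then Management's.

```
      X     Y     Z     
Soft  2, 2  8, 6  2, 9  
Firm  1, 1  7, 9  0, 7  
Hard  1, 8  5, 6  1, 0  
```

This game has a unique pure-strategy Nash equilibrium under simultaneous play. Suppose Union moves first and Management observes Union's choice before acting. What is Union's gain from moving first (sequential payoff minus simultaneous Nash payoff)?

Management best-responds to each possible Union move:
- Soft → Management plays Z (best of 2, 6, 9); Union gets 2.
- Firm → Management plays Y (best of 1, 9, 7); Union gets 7.
- Hard → Management plays X (best of 8, 6, 0); Union gets 1.
Union's induced payoffs are 2, 7, 1, so Union commits to Firm. Subgame-perfect outcome: (Firm, Y) with payoffs (7, 9).
Under simultaneous play:
Union's best replies: X→Soft; Y→Soft; Z→Soft.
Management's best replies: Soft→Z; Firm→Y; Hard→X.
Only (Soft, Z) has each player best-responding; Nash payoffs (2, 9).
Union's commitment gain: 7 − 2 = 5.

5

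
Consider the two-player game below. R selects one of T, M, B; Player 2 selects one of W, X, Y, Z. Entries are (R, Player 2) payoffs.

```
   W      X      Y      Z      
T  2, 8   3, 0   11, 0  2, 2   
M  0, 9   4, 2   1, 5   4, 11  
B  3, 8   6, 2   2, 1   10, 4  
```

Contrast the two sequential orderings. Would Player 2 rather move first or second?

second

If R leads: Player 2's best replies are T→W, M→Z, B→W; R's induced payoffs 2, 4, 3; outcome (M, Z), payoffs (4, 11).
If Player 2 leads: R's best replies are W→B, X→B, Y→T, Z→B; Player 2's induced payoffs 8, 2, 0, 4; outcome (B, W), payoffs (3, 8).
Player 2 gets 8 moving first and 11 moving second, so Player 2 prefers to move second.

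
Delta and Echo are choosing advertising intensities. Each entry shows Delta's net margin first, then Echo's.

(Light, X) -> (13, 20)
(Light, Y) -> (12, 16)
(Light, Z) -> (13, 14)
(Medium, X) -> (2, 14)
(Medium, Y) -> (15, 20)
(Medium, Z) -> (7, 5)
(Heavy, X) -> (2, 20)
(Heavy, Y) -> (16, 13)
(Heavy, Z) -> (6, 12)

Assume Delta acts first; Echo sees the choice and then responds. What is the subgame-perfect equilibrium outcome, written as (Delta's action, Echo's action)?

(Medium, Y)

Echo best-responds to each possible Delta move:
- Light: Echo compares 20, 16, 14 and picks X; Delta would get 13.
- Medium: Echo compares 14, 20, 5 and picks Y; Delta would get 15.
- Heavy: Echo compares 20, 13, 12 and picks X; Delta would get 2.
Delta's induced payoffs are 13, 15, 2, so Delta commits to Medium. Subgame-perfect outcome: (Medium, Y) with payoffs (15, 20).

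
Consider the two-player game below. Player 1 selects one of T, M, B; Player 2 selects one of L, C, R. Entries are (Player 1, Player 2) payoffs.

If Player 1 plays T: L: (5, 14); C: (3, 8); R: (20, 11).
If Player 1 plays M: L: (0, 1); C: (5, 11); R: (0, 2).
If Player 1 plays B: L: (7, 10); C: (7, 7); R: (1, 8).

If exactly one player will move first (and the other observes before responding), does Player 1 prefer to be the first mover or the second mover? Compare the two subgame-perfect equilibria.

second

If Player 1 leads: Player 2's best replies are T→L, M→C, B→L; Player 1's induced payoffs 5, 5, 7; outcome (B, L), payoffs (7, 10).
If Player 2 leads: Player 1's best replies are L→B, C→B, R→T; Player 2's induced payoffs 10, 7, 11; outcome (T, R), payoffs (20, 11).
Player 1 gets 7 moving first and 20 moving second, so Player 1 prefers to move second.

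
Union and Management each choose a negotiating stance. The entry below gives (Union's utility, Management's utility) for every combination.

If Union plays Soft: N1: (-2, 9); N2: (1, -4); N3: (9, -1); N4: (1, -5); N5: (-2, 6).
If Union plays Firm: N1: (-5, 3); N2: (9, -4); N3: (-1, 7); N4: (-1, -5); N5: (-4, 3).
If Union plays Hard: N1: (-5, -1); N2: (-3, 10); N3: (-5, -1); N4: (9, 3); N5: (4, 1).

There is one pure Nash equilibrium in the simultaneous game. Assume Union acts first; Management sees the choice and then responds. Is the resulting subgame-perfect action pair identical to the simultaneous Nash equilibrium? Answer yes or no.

no

Solve by backward induction (Union leads).
- Soft → Management plays N1 (best of 9, -4, -1, -5, 6); Union gets -2.
- Firm → Management plays N3 (best of 3, -4, 7, -5, 3); Union gets -1.
- Hard → Management plays N2 (best of -1, 10, -1, 3, 1); Union gets -3.
Union's induced payoffs are -2, -1, -3, so Union commits to Firm. Subgame-perfect outcome: (Firm, N3) with payoffs (-1, 7).
For the simultaneous game, intersect best replies.
Union's best replies: N1→Soft; N2→Firm; N3→Soft; N4→Hard; N5→Hard.
Management's best replies: Soft→N1; Firm→N3; Hard→N2.
The unique mutual best reply is (Soft, N1), giving (-2, 9).
Sequential outcome (Firm, N3) differs from the Nash profile (Soft, N1).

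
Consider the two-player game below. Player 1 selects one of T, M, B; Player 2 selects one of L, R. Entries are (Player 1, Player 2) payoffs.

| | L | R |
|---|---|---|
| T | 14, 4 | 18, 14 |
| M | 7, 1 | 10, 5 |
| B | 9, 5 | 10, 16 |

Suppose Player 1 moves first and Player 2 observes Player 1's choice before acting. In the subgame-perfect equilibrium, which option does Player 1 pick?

Player 2 best-responds to each possible Player 1 move:
- T: BR = R, leader payoff 18.
- M: BR = R, leader payoff 10.
- B: BR = R, leader payoff 10.
Among 18, 10, 10, the best is 18 at T. Subgame-perfect outcome: (T, R) with payoffs (18, 14).

T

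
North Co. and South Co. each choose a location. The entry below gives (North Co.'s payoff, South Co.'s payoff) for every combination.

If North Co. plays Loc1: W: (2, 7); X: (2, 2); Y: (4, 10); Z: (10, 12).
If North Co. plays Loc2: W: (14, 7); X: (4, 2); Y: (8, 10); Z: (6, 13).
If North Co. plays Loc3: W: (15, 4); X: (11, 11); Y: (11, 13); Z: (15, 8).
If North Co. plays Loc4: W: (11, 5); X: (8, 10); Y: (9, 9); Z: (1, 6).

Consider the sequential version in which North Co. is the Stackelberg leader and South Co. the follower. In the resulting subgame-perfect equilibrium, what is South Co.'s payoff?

Solve by backward induction (North Co. leads).
- Loc1 → South Co. plays Z (best of 7, 2, 10, 12); North Co. gets 10.
- Loc2 → South Co. plays Z (best of 7, 2, 10, 13); North Co. gets 6.
- Loc3 → South Co. plays Y (best of 4, 11, 13, 8); North Co. gets 11.
- Loc4 → South Co. plays X (best of 5, 10, 9, 6); North Co. gets 8.
Maximizing over 10, 6, 11, 8, North Co. chooses Loc3. Subgame-perfect outcome: (Loc3, Y) with payoffs (11, 13).

13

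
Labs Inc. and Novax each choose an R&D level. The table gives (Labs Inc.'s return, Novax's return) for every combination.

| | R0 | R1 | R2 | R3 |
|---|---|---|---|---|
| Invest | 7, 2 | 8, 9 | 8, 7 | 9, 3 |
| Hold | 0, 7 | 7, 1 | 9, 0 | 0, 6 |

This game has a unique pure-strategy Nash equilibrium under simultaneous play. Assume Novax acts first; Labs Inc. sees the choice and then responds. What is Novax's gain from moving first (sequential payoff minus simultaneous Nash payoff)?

Labs Inc. best-responds to each possible Novax move:
- R0: Labs Inc. compares 7, 0 and picks Invest; Novax would get 2.
- R1: Labs Inc. compares 8, 7 and picks Invest; Novax would get 9.
- R2: Labs Inc. compares 8, 9 and picks Hold; Novax would get 0.
- R3: Labs Inc. compares 9, 0 and picks Invest; Novax would get 3.
Maximizing over 2, 9, 0, 3, Novax chooses R1. Subgame-perfect outcome: (Invest, R1) with payoffs (8, 9).
For the simultaneous game, intersect best replies.
Labs Inc.'s best replies: R0→Invest; R1→Invest; R2→Hold; R3→Invest.
Novax's best replies: Invest→R1; Hold→R0.
Only (Invest, R1) has each player best-responding; Nash payoffs (8, 9).
Novax's commitment gain: 9 − 9 = 0.

0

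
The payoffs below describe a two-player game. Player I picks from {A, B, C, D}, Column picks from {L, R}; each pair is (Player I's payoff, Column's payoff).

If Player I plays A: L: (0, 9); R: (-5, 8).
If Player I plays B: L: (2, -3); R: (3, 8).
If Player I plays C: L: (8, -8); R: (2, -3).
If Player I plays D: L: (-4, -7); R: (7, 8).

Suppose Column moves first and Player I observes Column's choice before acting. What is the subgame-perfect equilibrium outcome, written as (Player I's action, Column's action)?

Solve by backward induction (Column leads).
- L: BR = C, leader payoff -8.
- R: BR = D, leader payoff 8.
Among -8, 8, the best is 8 at R. Subgame-perfect outcome: (D, R) with payoffs (7, 8).

(D, R)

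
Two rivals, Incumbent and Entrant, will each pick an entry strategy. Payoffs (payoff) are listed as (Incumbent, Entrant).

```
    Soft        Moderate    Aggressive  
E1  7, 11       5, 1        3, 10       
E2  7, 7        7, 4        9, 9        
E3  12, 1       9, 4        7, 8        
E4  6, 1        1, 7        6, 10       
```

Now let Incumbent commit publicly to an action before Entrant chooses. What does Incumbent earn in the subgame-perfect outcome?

Entrant best-responds to each possible Incumbent move:
- E1 → Entrant plays Soft (best of 11, 1, 10); Incumbent gets 7.
- E2 → Entrant plays Aggressive (best of 7, 4, 9); Incumbent gets 9.
- E3 → Entrant plays Aggressive (best of 1, 4, 8); Incumbent gets 7.
- E4 → Entrant plays Aggressive (best of 1, 7, 10); Incumbent gets 6.
Among 7, 9, 7, 6, the best is 9 at E2. Subgame-perfect outcome: (E2, Aggressive) with payoffs (9, 9).

9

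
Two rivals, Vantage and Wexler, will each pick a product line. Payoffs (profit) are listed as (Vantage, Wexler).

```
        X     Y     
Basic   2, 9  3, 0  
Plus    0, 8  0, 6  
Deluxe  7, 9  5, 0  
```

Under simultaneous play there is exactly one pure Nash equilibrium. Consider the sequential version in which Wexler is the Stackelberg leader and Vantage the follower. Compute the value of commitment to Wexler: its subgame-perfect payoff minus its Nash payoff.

Vantage best-responds to each possible Wexler move:
- X → Vantage plays Deluxe (best of 2, 0, 7); Wexler gets 9.
- Y → Vantage plays Deluxe (best of 3, 0, 5); Wexler gets 0.
Wexler's induced payoffs are 9, 0, so Wexler commits to X. Subgame-perfect outcome: (Deluxe, X) with payoffs (7, 9).
Now find the simultaneous Nash equilibrium.
Vantage's best replies: X→Deluxe; Y→Deluxe.
Wexler's best replies: Basic→X; Plus→X; Deluxe→X.
The unique mutual best reply is (Deluxe, X), giving (7, 9).
Wexler's commitment gain: 9 − 9 = 0.

0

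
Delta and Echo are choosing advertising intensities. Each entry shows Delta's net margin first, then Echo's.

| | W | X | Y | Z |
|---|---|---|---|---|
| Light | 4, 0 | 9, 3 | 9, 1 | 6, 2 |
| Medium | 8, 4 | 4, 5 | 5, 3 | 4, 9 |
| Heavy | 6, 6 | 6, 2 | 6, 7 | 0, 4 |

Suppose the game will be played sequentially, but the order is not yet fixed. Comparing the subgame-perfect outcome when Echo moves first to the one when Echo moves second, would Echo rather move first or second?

first

If Delta leads: Echo's best replies are Light→X, Medium→Z, Heavy→Y; Delta's induced payoffs 9, 4, 6; outcome (Light, X), payoffs (9, 3).
If Echo leads: Delta's best replies are W→Medium, X→Light, Y→Light, Z→Light; Echo's induced payoffs 4, 3, 1, 2; outcome (Medium, W), payoffs (8, 4).
Echo gets 4 moving first and 3 moving second, so Echo prefers to move first.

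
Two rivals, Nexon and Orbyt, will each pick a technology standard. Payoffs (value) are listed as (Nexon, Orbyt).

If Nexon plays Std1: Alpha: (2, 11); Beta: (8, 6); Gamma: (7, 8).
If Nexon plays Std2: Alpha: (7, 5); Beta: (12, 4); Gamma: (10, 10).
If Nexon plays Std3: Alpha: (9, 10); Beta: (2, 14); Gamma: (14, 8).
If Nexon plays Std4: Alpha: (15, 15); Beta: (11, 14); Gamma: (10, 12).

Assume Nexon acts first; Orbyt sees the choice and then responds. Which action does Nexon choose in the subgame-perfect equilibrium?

Std4

Backward induction with Nexon moving first.
- Std1 → Orbyt plays Alpha (best of 11, 6, 8); Nexon gets 2.
- Std2 → Orbyt plays Gamma (best of 5, 4, 10); Nexon gets 10.
- Std3 → Orbyt plays Beta (best of 10, 14, 8); Nexon gets 2.
- Std4 → Orbyt plays Alpha (best of 15, 14, 12); Nexon gets 15.
Maximizing over 2, 10, 2, 15, Nexon chooses Std4. Subgame-perfect outcome: (Std4, Alpha) with payoffs (15, 15).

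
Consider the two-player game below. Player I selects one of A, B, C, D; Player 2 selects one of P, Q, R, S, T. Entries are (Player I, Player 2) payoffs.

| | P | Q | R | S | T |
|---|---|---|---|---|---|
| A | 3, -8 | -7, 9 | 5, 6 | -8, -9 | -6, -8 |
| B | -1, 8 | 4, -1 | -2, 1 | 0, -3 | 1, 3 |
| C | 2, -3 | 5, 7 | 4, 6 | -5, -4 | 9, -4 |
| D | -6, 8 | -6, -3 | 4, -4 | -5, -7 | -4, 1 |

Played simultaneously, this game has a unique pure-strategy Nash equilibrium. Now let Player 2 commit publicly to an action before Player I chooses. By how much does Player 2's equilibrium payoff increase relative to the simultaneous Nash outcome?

Work backward from Player I's decision.
- P → Player I plays A (best of 3, -1, 2, -6); Player 2 gets -8.
- Q → Player I plays C (best of -7, 4, 5, -6); Player 2 gets 7.
- R → Player I plays A (best of 5, -2, 4, 4); Player 2 gets 6.
- S → Player I plays B (best of -8, 0, -5, -5); Player 2 gets -3.
- T → Player I plays C (best of -6, 1, 9, -4); Player 2 gets -4.
Player 2's induced payoffs are -8, 7, 6, -3, -4, so Player 2 commits to Q. Subgame-perfect outcome: (C, Q) with payoffs (5, 7).
For the simultaneous game, intersect best replies.
Player I's best replies: P→A; Q→C; R→A; S→B; T→C.
Player 2's best replies: A→Q; B→P; C→Q; D→P.
The unique mutual best reply is (C, Q), giving (5, 7).
Player 2's commitment gain: 7 − 7 = 0.

0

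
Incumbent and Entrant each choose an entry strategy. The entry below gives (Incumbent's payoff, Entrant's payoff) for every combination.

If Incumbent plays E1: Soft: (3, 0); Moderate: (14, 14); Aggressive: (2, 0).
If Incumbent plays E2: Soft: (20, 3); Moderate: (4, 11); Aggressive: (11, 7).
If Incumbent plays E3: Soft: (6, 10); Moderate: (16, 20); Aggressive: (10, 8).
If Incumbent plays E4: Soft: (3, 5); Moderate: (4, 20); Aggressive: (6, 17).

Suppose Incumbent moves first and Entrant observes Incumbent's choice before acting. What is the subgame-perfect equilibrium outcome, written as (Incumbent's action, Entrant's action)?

(E3, Moderate)

Solve by backward induction (Incumbent leads).
- E1 → Entrant plays Moderate (best of 0, 14, 0); Incumbent gets 14.
- E2 → Entrant plays Moderate (best of 3, 11, 7); Incumbent gets 4.
- E3 → Entrant plays Moderate (best of 10, 20, 8); Incumbent gets 16.
- E4 → Entrant plays Moderate (best of 5, 20, 17); Incumbent gets 4.
Maximizing over 14, 4, 16, 4, Incumbent chooses E3. Subgame-perfect outcome: (E3, Moderate) with payoffs (16, 20).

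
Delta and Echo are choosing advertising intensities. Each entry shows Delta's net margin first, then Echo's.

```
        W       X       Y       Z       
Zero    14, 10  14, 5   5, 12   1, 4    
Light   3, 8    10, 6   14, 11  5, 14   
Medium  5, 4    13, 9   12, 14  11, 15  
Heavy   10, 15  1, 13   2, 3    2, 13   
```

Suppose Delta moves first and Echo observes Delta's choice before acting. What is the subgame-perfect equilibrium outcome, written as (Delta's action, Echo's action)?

(Medium, Z)

Backward induction with Delta moving first.
- Zero: Echo compares 10, 5, 12, 4 and picks Y; Delta would get 5.
- Light: Echo compares 8, 6, 11, 14 and picks Z; Delta would get 5.
- Medium: Echo compares 4, 9, 14, 15 and picks Z; Delta would get 11.
- Heavy: Echo compares 15, 13, 3, 13 and picks W; Delta would get 10.
Among 5, 5, 11, 10, the best is 11 at Medium. Subgame-perfect outcome: (Medium, Z) with payoffs (11, 15).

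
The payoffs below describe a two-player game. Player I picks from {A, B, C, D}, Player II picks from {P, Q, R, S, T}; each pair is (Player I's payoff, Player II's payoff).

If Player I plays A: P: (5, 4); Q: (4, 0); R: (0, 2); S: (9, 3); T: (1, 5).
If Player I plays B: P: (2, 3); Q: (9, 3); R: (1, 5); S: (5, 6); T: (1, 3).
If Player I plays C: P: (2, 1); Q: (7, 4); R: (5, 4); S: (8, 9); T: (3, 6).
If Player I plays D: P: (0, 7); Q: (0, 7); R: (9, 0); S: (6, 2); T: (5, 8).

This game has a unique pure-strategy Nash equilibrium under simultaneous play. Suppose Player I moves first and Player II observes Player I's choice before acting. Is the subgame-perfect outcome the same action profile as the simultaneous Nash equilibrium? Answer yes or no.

no

Work backward from Player II's decision.
- A: BR = T, leader payoff 1.
- B: BR = S, leader payoff 5.
- C: BR = S, leader payoff 8.
- D: BR = T, leader payoff 5.
Maximizing over 1, 5, 8, 5, Player I chooses C. Subgame-perfect outcome: (C, S) with payoffs (8, 9).
Now find the simultaneous Nash equilibrium.
Player I's best replies: P→A; Q→B; R→D; S→A; T→D.
Player II's best replies: A→T; B→S; C→S; D→T.
Only (D, T) has each player best-responding; Nash payoffs (5, 8).
Sequential outcome (C, S) differs from the Nash profile (D, T).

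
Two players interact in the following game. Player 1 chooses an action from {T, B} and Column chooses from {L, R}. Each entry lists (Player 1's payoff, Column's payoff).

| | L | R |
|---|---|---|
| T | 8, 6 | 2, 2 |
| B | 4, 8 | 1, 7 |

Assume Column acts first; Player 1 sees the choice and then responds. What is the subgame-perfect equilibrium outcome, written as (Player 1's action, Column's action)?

(T, L)

Work backward from Player 1's decision.
- L → Player 1 plays T (best of 8, 4); Column gets 6.
- R → Player 1 plays T (best of 2, 1); Column gets 2.
Among 6, 2, the best is 6 at L. Subgame-perfect outcome: (T, L) with payoffs (8, 6).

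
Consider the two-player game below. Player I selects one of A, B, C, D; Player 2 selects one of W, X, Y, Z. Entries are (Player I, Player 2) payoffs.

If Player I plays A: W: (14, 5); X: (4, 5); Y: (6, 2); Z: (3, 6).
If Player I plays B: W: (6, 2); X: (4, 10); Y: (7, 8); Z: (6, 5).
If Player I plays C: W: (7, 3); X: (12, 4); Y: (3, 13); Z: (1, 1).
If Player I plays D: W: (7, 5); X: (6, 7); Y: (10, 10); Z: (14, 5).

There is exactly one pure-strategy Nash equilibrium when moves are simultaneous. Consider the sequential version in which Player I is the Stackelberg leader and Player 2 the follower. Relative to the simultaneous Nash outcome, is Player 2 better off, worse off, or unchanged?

Backward induction with Player I moving first.
- A: BR = Z, leader payoff 3.
- B: BR = X, leader payoff 4.
- C: BR = Y, leader payoff 3.
- D: BR = Y, leader payoff 10.
Player I's induced payoffs are 3, 4, 3, 10, so Player I commits to D. Subgame-perfect outcome: (D, Y) with payoffs (10, 10).
Under simultaneous play:
Player I's best replies: W→A; X→C; Y→D; Z→D.
Player 2's best replies: A→Z; B→X; C→Y; D→Y.
The unique mutual best reply is (D, Y), giving (10, 10).
Player 2 earns 10 sequentially versus 10 at the Nash outcome: unchanged.

unchanged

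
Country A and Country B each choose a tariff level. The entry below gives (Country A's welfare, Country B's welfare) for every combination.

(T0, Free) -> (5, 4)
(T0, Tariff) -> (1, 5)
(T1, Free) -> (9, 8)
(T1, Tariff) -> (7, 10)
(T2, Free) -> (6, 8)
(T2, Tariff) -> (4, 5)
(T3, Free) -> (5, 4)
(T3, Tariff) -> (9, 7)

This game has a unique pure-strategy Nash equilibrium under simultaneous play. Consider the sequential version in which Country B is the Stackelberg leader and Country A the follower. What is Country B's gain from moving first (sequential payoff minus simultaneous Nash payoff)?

1

Backward induction with Country B moving first.
- Free → Country A plays T1 (best of 5, 9, 6, 5); Country B gets 8.
- Tariff → Country A plays T3 (best of 1, 7, 4, 9); Country B gets 7.
Maximizing over 8, 7, Country B chooses Free. Subgame-perfect outcome: (T1, Free) with payoffs (9, 8).
Under simultaneous play:
Country A's best replies: Free→T1; Tariff→T3.
Country B's best replies: T0→Tariff; T1→Tariff; T2→Free; T3→Tariff.
Only (T3, Tariff) has each player best-responding; Nash payoffs (9, 7).
Country B's commitment gain: 8 − 7 = 1.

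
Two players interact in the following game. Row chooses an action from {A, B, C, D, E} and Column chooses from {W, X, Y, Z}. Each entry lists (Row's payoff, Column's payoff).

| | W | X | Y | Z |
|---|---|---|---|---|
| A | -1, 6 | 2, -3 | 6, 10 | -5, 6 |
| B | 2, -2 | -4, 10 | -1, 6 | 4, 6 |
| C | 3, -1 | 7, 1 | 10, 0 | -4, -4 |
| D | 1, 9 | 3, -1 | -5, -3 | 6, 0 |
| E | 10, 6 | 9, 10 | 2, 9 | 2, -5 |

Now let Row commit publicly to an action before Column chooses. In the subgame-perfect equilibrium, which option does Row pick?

E

Backward induction with Row moving first.
- A → Column plays Y (best of 6, -3, 10, 6); Row gets 6.
- B → Column plays X (best of -2, 10, 6, 6); Row gets -4.
- C → Column plays X (best of -1, 1, 0, -4); Row gets 7.
- D → Column plays W (best of 9, -1, -3, 0); Row gets 1.
- E → Column plays X (best of 6, 10, 9, -5); Row gets 9.
Maximizing over 6, -4, 7, 1, 9, Row chooses E. Subgame-perfect outcome: (E, X) with payoffs (9, 10).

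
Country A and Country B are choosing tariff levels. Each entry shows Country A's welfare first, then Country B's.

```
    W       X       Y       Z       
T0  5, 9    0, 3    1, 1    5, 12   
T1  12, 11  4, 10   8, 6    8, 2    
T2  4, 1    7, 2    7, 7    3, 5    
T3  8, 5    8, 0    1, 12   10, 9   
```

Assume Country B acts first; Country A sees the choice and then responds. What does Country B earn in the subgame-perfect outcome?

11

Backward induction with Country B moving first.
- W: BR = T1, leader payoff 11.
- X: BR = T3, leader payoff 0.
- Y: BR = T1, leader payoff 6.
- Z: BR = T3, leader payoff 9.
Maximizing over 11, 0, 6, 9, Country B chooses W. Subgame-perfect outcome: (T1, W) with payoffs (12, 11).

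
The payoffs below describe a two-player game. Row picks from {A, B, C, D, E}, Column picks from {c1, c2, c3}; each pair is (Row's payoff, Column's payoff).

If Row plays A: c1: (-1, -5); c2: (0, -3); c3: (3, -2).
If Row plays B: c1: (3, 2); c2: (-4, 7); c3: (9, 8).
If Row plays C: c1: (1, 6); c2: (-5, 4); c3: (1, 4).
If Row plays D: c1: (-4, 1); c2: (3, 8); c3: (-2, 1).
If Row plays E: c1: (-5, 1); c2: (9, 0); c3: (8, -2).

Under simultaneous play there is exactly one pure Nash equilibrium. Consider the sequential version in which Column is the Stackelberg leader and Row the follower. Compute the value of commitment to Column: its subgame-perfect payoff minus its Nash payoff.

0

Backward induction with Column moving first.
- c1: BR = B, leader payoff 2.
- c2: BR = E, leader payoff 0.
- c3: BR = B, leader payoff 8.
Column's induced payoffs are 2, 0, 8, so Column commits to c3. Subgame-perfect outcome: (B, c3) with payoffs (9, 8).
Now find the simultaneous Nash equilibrium.
Row's best replies: c1→B; c2→E; c3→B.
Column's best replies: A→c3; B→c3; C→c1; D→c2; E→c1.
The unique mutual best reply is (B, c3), giving (9, 8).
Column's commitment gain: 8 − 8 = 0.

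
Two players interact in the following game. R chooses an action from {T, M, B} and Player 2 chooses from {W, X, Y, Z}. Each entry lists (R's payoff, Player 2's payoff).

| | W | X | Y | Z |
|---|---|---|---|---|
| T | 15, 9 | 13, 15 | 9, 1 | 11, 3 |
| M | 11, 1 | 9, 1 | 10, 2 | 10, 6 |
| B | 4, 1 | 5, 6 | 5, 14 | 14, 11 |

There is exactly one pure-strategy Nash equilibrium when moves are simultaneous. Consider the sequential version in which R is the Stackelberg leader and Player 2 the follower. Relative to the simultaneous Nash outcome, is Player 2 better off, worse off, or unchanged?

Work backward from Player 2's decision.
- T: BR = X, leader payoff 13.
- M: BR = Z, leader payoff 10.
- B: BR = Y, leader payoff 5.
Among 13, 10, 5, the best is 13 at T. Subgame-perfect outcome: (T, X) with payoffs (13, 15).
Under simultaneous play:
R's best replies: W→T; X→T; Y→M; Z→B.
Player 2's best replies: T→X; M→Z; B→Y.
Only (T, X) has each player best-responding; Nash payoffs (13, 15).
Player 2 earns 15 sequentially versus 15 at the Nash outcome: unchanged.

unchanged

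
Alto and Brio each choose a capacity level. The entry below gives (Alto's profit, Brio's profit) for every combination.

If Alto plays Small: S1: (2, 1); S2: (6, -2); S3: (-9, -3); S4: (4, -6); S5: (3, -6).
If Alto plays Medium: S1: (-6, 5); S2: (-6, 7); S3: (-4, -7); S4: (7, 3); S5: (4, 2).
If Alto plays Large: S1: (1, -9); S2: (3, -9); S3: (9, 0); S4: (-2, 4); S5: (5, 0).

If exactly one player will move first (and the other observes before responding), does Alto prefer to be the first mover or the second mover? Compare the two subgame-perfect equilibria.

If Alto leads: Brio's best replies are Small→S1, Medium→S2, Large→S4; Alto's induced payoffs 2, -6, -2; outcome (Small, S1), payoffs (2, 1).
If Brio leads: Alto's best replies are S1→Small, S2→Small, S3→Large, S4→Medium, S5→Large; Brio's induced payoffs 1, -2, 0, 3, 0; outcome (Medium, S4), payoffs (7, 3).
Alto gets 2 moving first and 7 moving second, so Alto prefers to move second.

second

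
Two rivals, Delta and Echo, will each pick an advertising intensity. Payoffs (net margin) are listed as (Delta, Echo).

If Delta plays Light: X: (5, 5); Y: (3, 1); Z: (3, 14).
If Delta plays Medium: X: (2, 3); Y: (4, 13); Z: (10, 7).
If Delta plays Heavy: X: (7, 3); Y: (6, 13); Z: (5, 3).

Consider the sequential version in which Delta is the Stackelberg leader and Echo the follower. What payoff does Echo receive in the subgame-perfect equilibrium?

Work backward from Echo's decision.
- Light: Echo compares 5, 1, 14 and picks Z; Delta would get 3.
- Medium: Echo compares 3, 13, 7 and picks Y; Delta would get 4.
- Heavy: Echo compares 3, 13, 3 and picks Y; Delta would get 6.
Among 3, 4, 6, the best is 6 at Heavy. Subgame-perfect outcome: (Heavy, Y) with payoffs (6, 13).

13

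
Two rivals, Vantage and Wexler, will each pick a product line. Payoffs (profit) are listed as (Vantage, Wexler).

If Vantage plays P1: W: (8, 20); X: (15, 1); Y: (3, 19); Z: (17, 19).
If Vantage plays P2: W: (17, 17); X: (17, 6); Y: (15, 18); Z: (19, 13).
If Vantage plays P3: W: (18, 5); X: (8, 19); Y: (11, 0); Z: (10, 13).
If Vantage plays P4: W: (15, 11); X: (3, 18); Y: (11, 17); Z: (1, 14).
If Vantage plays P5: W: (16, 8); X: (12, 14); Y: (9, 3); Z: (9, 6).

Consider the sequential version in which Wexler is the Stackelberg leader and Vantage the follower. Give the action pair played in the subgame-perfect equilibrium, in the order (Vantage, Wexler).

Vantage best-responds to each possible Wexler move:
- W: Vantage compares 8, 17, 18, 15, 16 and picks P3; Wexler would get 5.
- X: Vantage compares 15, 17, 8, 3, 12 and picks P2; Wexler would get 6.
- Y: Vantage compares 3, 15, 11, 11, 9 and picks P2; Wexler would get 18.
- Z: Vantage compares 17, 19, 10, 1, 9 and picks P2; Wexler would get 13.
Among 5, 6, 18, 13, the best is 18 at Y. Subgame-perfect outcome: (P2, Y) with payoffs (15, 18).

(P2, Y)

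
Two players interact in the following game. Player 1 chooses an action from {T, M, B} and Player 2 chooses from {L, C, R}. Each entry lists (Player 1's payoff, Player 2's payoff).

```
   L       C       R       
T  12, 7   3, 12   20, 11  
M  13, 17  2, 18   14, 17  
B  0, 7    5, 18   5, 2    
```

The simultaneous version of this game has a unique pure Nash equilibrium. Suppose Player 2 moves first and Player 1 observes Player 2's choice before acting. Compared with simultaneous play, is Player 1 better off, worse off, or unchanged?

Backward induction with Player 2 moving first.
- L: BR = M, leader payoff 17.
- C: BR = B, leader payoff 18.
- R: BR = T, leader payoff 11.
Among 17, 18, 11, the best is 18 at C. Subgame-perfect outcome: (B, C) with payoffs (5, 18).
Now find the simultaneous Nash equilibrium.
Player 1's best replies: L→M; C→B; R→T.
Player 2's best replies: T→C; M→C; B→C.
The unique mutual best reply is (B, C), giving (5, 18).
Player 1 earns 5 sequentially versus 5 at the Nash outcome: unchanged.

unchanged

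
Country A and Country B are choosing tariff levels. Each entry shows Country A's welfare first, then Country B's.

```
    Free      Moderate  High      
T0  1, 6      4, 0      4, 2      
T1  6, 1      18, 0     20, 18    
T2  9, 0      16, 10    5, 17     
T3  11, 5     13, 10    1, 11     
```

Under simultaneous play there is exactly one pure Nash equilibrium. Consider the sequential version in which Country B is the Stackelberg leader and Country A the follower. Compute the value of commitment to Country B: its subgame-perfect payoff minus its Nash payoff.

Solve by backward induction (Country B leads).
- Free: BR = T3, leader payoff 5.
- Moderate: BR = T1, leader payoff 0.
- High: BR = T1, leader payoff 18.
Among 5, 0, 18, the best is 18 at High. Subgame-perfect outcome: (T1, High) with payoffs (20, 18).
For the simultaneous game, intersect best replies.
Country A's best replies: Free→T3; Moderate→T1; High→T1.
Country B's best replies: T0→Free; T1→High; T2→High; T3→High.
Only (T1, High) has each player best-responding; Nash payoffs (20, 18).
Country B's commitment gain: 18 − 18 = 0.

0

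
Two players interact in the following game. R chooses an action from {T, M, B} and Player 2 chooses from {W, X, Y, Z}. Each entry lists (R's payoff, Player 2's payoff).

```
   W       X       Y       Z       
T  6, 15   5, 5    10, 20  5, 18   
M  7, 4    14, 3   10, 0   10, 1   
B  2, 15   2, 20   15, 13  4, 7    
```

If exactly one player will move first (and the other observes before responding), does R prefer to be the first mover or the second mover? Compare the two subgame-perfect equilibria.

second

If R leads: Player 2's best replies are T→Y, M→W, B→X; R's induced payoffs 10, 7, 2; outcome (T, Y), payoffs (10, 20).
If Player 2 leads: R's best replies are W→M, X→M, Y→B, Z→M; Player 2's induced payoffs 4, 3, 13, 1; outcome (B, Y), payoffs (15, 13).
R gets 10 moving first and 15 moving second, so R prefers to move second.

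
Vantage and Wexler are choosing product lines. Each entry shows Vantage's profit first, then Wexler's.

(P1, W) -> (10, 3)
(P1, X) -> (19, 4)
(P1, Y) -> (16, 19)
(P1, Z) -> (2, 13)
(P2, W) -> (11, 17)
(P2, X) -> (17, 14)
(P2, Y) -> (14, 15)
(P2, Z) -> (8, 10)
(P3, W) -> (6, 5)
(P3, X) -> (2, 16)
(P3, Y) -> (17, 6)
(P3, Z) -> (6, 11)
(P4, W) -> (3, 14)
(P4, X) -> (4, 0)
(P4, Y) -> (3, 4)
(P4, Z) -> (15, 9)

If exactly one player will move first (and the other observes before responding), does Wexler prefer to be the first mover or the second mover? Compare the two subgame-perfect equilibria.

If Vantage leads: Wexler's best replies are P1→Y, P2→W, P3→X, P4→W; Vantage's induced payoffs 16, 11, 2, 3; outcome (P1, Y), payoffs (16, 19).
If Wexler leads: Vantage's best replies are W→P2, X→P1, Y→P3, Z→P4; Wexler's induced payoffs 17, 4, 6, 9; outcome (P2, W), payoffs (11, 17).
Wexler gets 17 moving first and 19 moving second, so Wexler prefers to move second.

second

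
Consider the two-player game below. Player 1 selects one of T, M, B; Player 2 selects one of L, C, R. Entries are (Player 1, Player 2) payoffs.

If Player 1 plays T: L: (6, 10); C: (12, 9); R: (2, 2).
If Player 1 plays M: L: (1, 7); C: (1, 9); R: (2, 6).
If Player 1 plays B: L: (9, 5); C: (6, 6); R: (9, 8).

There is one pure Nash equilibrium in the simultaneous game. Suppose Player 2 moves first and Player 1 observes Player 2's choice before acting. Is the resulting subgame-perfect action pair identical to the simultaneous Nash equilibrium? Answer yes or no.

Backward induction with Player 2 moving first.
- L → Player 1 plays B (best of 6, 1, 9); Player 2 gets 5.
- C → Player 1 plays T (best of 12, 1, 6); Player 2 gets 9.
- R → Player 1 plays B (best of 2, 2, 9); Player 2 gets 8.
Player 2's induced payoffs are 5, 9, 8, so Player 2 commits to C. Subgame-perfect outcome: (T, C) with payoffs (12, 9).
Now find the simultaneous Nash equilibrium.
Player 1's best replies: L→B; C→T; R→B.
Player 2's best replies: T→L; M→C; B→R.
The unique mutual best reply is (B, R), giving (9, 8).
Sequential outcome (T, C) differs from the Nash profile (B, R).

no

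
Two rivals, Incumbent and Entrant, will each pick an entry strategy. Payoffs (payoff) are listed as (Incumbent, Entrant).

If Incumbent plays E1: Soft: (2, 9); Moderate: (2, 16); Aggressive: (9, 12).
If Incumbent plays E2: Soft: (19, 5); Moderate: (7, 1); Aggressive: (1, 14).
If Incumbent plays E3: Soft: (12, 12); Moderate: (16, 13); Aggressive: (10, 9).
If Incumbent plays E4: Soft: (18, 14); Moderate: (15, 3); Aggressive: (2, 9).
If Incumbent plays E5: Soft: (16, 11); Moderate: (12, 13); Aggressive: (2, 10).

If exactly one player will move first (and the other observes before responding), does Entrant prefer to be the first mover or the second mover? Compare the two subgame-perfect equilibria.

second

If Incumbent leads: Entrant's best replies are E1→Moderate, E2→Aggressive, E3→Moderate, E4→Soft, E5→Moderate; Incumbent's induced payoffs 2, 1, 16, 18, 12; outcome (E4, Soft), payoffs (18, 14).
If Entrant leads: Incumbent's best replies are Soft→E2, Moderate→E3, Aggressive→E3; Entrant's induced payoffs 5, 13, 9; outcome (E3, Moderate), payoffs (16, 13).
Entrant gets 13 moving first and 14 moving second, so Entrant prefers to move second.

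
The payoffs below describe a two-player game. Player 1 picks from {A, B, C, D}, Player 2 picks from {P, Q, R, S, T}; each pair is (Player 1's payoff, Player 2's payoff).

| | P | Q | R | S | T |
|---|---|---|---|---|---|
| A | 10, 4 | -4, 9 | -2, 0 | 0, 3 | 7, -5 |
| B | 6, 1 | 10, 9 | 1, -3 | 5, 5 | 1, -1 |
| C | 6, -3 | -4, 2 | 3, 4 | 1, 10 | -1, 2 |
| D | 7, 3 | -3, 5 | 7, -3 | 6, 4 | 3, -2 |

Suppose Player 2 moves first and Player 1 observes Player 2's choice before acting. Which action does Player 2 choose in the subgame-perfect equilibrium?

Q

Player 1 best-responds to each possible Player 2 move:
- P: BR = A, leader payoff 4.
- Q: BR = B, leader payoff 9.
- R: BR = D, leader payoff -3.
- S: BR = D, leader payoff 4.
- T: BR = A, leader payoff -5.
Player 2's induced payoffs are 4, 9, -3, 4, -5, so Player 2 commits to Q. Subgame-perfect outcome: (B, Q) with payoffs (10, 9).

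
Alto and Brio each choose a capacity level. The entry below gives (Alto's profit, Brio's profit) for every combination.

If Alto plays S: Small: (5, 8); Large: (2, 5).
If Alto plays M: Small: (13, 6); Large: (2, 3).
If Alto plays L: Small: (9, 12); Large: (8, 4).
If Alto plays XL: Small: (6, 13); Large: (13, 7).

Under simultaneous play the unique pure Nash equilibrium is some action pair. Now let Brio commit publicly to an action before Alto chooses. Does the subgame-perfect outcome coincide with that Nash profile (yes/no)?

Solve by backward induction (Brio leads).
- Small: BR = M, leader payoff 6.
- Large: BR = XL, leader payoff 7.
Maximizing over 6, 7, Brio chooses Large. Subgame-perfect outcome: (XL, Large) with payoffs (13, 7).
For the simultaneous game, intersect best replies.
Alto's best replies: Small→M; Large→XL.
Brio's best replies: S→Small; M→Small; L→Small; XL→Small.
The unique mutual best reply is (M, Small), giving (13, 6).
Sequential outcome (XL, Large) differs from the Nash profile (M, Small).

no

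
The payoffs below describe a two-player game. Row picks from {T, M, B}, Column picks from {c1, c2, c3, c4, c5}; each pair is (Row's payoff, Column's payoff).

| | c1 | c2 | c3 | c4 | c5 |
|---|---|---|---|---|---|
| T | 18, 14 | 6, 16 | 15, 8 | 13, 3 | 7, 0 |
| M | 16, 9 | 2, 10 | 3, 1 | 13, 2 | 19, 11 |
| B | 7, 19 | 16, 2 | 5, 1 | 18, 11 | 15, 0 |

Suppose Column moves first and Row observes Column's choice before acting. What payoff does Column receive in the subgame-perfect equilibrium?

Work backward from Row's decision.
- c1: Row compares 18, 16, 7 and picks T; Column would get 14.
- c2: Row compares 6, 2, 16 and picks B; Column would get 2.
- c3: Row compares 15, 3, 5 and picks T; Column would get 8.
- c4: Row compares 13, 13, 18 and picks B; Column would get 11.
- c5: Row compares 7, 19, 15 and picks M; Column would get 11.
Column's induced payoffs are 14, 2, 8, 11, 11, so Column commits to c1. Subgame-perfect outcome: (T, c1) with payoffs (18, 14).

14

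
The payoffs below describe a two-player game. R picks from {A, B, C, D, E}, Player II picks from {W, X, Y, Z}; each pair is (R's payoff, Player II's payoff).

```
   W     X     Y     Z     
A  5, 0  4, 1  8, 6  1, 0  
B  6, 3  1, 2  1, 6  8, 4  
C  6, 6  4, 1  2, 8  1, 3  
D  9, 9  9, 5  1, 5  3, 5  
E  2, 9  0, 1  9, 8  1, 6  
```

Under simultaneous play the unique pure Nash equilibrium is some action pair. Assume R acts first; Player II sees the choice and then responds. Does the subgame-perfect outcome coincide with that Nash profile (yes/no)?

Backward induction with R moving first.
- A: Player II compares 0, 1, 6, 0 and picks Y; R would get 8.
- B: Player II compares 3, 2, 6, 4 and picks Y; R would get 1.
- C: Player II compares 6, 1, 8, 3 and picks Y; R would get 2.
- D: Player II compares 9, 5, 5, 5 and picks W; R would get 9.
- E: Player II compares 9, 1, 8, 6 and picks W; R would get 2.
R's induced payoffs are 8, 1, 2, 9, 2, so R commits to D. Subgame-perfect outcome: (D, W) with payoffs (9, 9).
For the simultaneous game, intersect best replies.
R's best replies: W→D; X→D; Y→E; Z→B.
Player II's best replies: A→Y; B→Y; C→Y; D→W; E→W.
The unique mutual best reply is (D, W), giving (9, 9).
Sequential outcome (D, W) coincides with the Nash profile (D, W).

yes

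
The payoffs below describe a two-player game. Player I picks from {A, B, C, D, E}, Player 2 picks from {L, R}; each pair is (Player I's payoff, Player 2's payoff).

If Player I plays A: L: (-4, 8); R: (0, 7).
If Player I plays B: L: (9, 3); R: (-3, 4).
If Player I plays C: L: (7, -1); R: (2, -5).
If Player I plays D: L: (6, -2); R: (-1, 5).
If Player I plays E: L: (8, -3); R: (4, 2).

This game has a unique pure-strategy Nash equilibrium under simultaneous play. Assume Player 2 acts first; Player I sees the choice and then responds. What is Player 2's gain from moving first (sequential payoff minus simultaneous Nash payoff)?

Solve by backward induction (Player 2 leads).
- L: Player I compares -4, 9, 7, 6, 8 and picks B; Player 2 would get 3.
- R: Player I compares 0, -3, 2, -1, 4 and picks E; Player 2 would get 2.
Player 2's induced payoffs are 3, 2, so Player 2 commits to L. Subgame-perfect outcome: (B, L) with payoffs (9, 3).
Under simultaneous play:
Player I's best replies: L→B; R→E.
Player 2's best replies: A→L; B→R; C→L; D→R; E→R.
The unique mutual best reply is (E, R), giving (4, 2).
Player 2's commitment gain: 3 − 2 = 1.

1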